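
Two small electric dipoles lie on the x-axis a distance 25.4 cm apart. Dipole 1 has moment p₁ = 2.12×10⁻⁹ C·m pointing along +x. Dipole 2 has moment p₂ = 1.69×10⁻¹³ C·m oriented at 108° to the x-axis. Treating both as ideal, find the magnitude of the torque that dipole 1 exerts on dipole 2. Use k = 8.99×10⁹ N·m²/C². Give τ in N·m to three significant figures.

The second dipole sits on the axis of the first, so the field there is axial: E₁ = 2kp₁/r³ along +x.
E₁ = 2(8.99×10⁹)(2.12×10⁻⁹)/(0.254)³ = 2326 N/C.
Torque on the second dipole: τ = p₂ E₁ sinθ.
τ = (1.69×10⁻¹³)(2326)·sin108° = 3.739×10⁻¹⁰ N·m.

τ ≈ 3.74×10⁻¹⁰ N·m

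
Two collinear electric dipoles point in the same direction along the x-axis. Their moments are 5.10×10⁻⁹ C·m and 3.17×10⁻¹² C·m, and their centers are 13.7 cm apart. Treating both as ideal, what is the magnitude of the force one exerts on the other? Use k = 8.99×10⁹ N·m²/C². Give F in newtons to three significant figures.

F ≈ 2.48×10⁻⁶ N

On-axis field of dipole 1 at distance r: E = 2kp₁/r³. Force on dipole 2 is F = p₂·dE/dr (gradient along axis).
dE/dr = −6kp₁/r⁴, so |F| = 6kp₁p₂/r⁴ (attractive for aligned moments).
F = 6(8.99×10⁹)(5.10×10⁻⁹)(3.17×10⁻¹²)/(0.137)⁴ = 2.475×10⁻⁶ N.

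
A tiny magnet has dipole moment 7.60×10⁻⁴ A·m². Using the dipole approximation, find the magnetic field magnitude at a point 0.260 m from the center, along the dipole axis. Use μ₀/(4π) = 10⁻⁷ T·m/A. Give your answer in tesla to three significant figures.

On axis B = (μ₀/4π)·2m/r³.
B = 2·(10⁻⁷)·(7.60×10⁻⁴) / (0.260)³ = 8.648×10⁻⁹ T.

B ≈ 8.65×10⁻⁹ T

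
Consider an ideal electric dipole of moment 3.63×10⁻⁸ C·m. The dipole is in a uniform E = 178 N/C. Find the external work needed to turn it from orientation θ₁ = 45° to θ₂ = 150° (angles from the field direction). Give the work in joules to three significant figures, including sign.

W_ext = ΔU = U(θ₂) − U(θ₁) = −pE cosθ₂ − (−pE cosθ₁) = pE(cosθ₁ − cosθ₂).
W = (3.63×10⁻⁸)(178)·(cos45° − cos150°) = (6.461×10⁻⁶)·(+1.5731) = 1.016×10⁻⁵ J.

W ≈ 1.02×10⁻⁵ J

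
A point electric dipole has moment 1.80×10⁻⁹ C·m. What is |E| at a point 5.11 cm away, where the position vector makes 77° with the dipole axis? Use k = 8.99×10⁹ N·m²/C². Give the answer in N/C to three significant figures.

At angle θ the dipole field magnitude is E = (kp/r³)·√(1 + 3cos²θ).
kp/r³ = (8.99×10⁹)(1.80×10⁻⁹) / (0.0511)³ = 1.213×10⁵ N/C.
√(1 + 3cos²77°) = √(1 + 3·0.0506) = √1.1518 ≈ 1.0732.
E ≈ 1.213×10⁵ × 1.073 = 1.302×10⁵ N/C.

E ≈ 1.30×10⁵ N/C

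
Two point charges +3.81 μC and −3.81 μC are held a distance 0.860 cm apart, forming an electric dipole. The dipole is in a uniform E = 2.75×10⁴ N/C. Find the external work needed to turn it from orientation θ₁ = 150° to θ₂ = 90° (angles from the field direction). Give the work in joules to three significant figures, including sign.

Dipole moment p = qd = (3.81×10⁻⁶ C)(0.00860 m) = 3.277×10⁻⁸ C·m.
W_ext = ΔU = U(θ₂) − U(θ₁) = −pE cosθ₂ − (−pE cosθ₁) = pE(cosθ₁ − cosθ₂).
W = (3.277×10⁻⁸)(2.75×10⁴)·(cos150° − cos90°) = (9.012×10⁻⁴)·(-0.8660) = -7.804×10⁻⁴ J.

W ≈ -7.80×10⁻⁴ J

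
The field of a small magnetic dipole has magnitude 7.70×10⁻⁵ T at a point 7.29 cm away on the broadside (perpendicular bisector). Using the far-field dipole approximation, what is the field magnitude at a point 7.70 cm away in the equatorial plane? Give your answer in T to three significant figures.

B ≈ 6.53×10⁻⁵ T

Dipole fields scale as 1/r³ in the far field; the geometry is the same at both points.
B₂ = B₁ · (r₁/r₂)³ = 7.70×10⁻⁵ · (7.29/7.70)³.
(r₁/r₂)³ = (0.9468)³ = 0.8486.
B₂ ≈ 6.534×10⁻⁵ T.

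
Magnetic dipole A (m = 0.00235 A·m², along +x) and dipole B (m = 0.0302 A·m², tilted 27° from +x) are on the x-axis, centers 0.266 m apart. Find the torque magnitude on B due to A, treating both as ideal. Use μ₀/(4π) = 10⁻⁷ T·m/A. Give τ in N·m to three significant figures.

τ ≈ 3.42×10⁻¹⁰ N·m

Dipole B is on the axis of dipole A, so B₁ there is axial: B₁ = (μ₀/4π)·2m₁/r³ along +x.
B₁ = 2(10⁻⁷)(0.00235)/(0.266)³ = 2.497×10⁻⁸ T.
τ = m₂ B₁ sinθ.
τ = (0.0302)(2.497×10⁻⁸)·sin27° = 3.424×10⁻¹⁰ N·m.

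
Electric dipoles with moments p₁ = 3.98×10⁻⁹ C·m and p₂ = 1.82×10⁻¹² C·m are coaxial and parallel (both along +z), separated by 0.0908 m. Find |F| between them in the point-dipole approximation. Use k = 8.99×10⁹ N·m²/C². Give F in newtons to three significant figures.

On-axis field of dipole 1 at distance r: E = 2kp₁/r³. Force on dipole 2 is F = p₂·dE/dr (gradient along axis).
dE/dr = −6kp₁/r⁴, so |F| = 6kp₁p₂/r⁴ (attractive for aligned moments).
F = 6(8.99×10⁹)(3.98×10⁻⁹)(1.82×10⁻¹²)/(0.0908)⁴ = 5.748×10⁻⁶ N.

F ≈ 5.75×10⁻⁶ N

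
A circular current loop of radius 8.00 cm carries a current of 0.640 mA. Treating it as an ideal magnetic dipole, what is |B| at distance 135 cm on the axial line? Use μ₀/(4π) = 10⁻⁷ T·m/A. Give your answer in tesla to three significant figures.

B ≈ 1.05×10⁻¹² T

Magnetic moment m = IA = Iπa² = (6.40×10⁻⁴)·π·(0.0800)² = 1.287×10⁻⁵ A·m².
On axis B = (μ₀/4π)·2m/r³.
B = 2·(10⁻⁷)·(1.287×10⁻⁵) / (1.35)³ = 1.046×10⁻¹² T.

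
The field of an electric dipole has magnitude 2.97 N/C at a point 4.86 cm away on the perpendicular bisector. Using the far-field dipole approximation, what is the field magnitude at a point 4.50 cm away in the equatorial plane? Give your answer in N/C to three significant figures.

E ≈ 3.74 N/C

Dipole fields scale as 1/r³ in the far field; the geometry is the same at both points.
E₂ = E₁ · (r₁/r₂)³ = 2.97 · (4.86/4.50)³.
(r₁/r₂)³ = (1.08)³ = 1.26.
E₂ ≈ 3.741 N/C.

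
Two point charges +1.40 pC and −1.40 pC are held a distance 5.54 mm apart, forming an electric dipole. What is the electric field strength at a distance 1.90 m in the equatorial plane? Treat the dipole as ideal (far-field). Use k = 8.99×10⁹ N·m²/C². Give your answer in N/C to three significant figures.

Dipole moment p = qd = (1.40×10⁻¹² C)(0.00554 m) = 7.756×10⁻¹⁵ C·m.
In the equatorial plane E = kp/r³.
E = (8.99×10⁹)(7.756×10⁻¹⁵) / (1.90)³ = 1.017×10⁻⁵ N/C.

E ≈ 1.02×10⁻⁵ N/C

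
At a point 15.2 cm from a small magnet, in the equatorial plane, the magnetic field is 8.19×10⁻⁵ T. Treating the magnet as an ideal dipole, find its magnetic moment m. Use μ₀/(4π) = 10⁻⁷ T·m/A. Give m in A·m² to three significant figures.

m ≈ 2.88 A·m²

In the equatorial plane B = (μ₀/4π)·m/r³, so m = Br³·4π/(μ₀).
m = (8.19×10⁻⁵)·(0.152)³ / (10⁻⁷) = 2.876 A·m².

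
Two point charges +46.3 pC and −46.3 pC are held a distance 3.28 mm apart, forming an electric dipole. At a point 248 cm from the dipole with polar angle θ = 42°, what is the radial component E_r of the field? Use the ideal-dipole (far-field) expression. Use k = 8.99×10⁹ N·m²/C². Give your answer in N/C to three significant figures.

Dipole moment p = qd = (4.63×10⁻¹¹ C)(0.00328 m) = 1.519×10⁻¹³ C·m.
For a dipole, E_r = (2kp cosθ)/r³.
kp/r³ = (8.99×10⁹)(1.519×10⁻¹³)/(2.48)³ = 8.953×10⁻⁵ N/C.
E_r = 2·8.953×10⁻⁵·cos42° = 1.331×10⁻⁴ N/C.

E_r ≈ 1.33×10⁻⁴ N/C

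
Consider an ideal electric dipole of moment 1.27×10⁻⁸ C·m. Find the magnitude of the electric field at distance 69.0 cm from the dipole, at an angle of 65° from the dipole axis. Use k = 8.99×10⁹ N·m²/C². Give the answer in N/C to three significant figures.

At angle θ the dipole field magnitude is E = (kp/r³)·√(1 + 3cos²θ).
kp/r³ = (8.99×10⁹)(1.27×10⁻⁸) / (0.690)³ = 347.5 N/C.
√(1 + 3cos²65°) = √(1 + 3·0.1786) = √1.5358 ≈ 1.2393.
E ≈ 347.5 × 1.239 = 430.7 N/C.

E ≈ 431 N/C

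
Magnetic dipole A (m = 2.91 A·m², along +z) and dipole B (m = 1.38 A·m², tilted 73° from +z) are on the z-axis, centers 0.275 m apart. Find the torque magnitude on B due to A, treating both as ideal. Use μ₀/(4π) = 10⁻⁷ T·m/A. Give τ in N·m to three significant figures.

Dipole B is on the axis of dipole A, so B₁ there is axial: B₁ = (μ₀/4π)·2m₁/r³ along +z.
B₁ = 2(10⁻⁷)(2.91)/(0.275)³ = 2.798×10⁻⁵ T.
τ = m₂ B₁ sinθ.
τ = (1.38)(2.798×10⁻⁵)·sin73° = 3.693×10⁻⁵ N·m.

τ ≈ 3.69×10⁻⁵ N·m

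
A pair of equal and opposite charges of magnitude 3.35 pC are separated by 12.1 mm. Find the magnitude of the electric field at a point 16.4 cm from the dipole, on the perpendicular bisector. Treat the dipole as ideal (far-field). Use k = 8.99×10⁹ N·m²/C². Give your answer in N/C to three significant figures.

E ≈ 0.0826 N/C

Dipole moment p = qd = (3.35×10⁻¹² C)(0.0121 m) = 4.054×10⁻¹⁴ C·m.
On the perpendicular bisector E = kp/r³ (half the axial value at the same distance).
E = (8.99×10⁹)(4.054×10⁻¹⁴) / (0.164)³ = 0.08263 N/C.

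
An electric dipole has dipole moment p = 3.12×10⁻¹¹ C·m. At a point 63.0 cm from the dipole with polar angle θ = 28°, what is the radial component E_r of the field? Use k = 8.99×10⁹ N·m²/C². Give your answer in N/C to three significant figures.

E_r ≈ 1.98 N/C

For a dipole, E_r = (2kp cosθ)/r³.
kp/r³ = (8.99×10⁹)(3.12×10⁻¹¹)/(0.630)³ = 1.122 N/C.
E_r = 2·1.122·cos28° = 1.981 N/C.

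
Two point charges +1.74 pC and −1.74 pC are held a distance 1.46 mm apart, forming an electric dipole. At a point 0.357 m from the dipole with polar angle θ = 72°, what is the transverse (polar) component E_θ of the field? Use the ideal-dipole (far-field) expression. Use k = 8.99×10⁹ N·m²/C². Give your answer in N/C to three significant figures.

Dipole moment p = qd = (1.74×10⁻¹² C)(0.00146 m) = 2.54×10⁻¹⁵ C·m.
For a dipole, E_θ = (kp sinθ)/r³.
kp/r³ = (8.99×10⁹)(2.54×10⁻¹⁵)/(0.357)³ = 5.019×10⁻⁴ N/C.
E_θ = 5.019×10⁻⁴·sin72° = 4.773×10⁻⁴ N/C.

E_θ ≈ 4.77×10⁻⁴ N/C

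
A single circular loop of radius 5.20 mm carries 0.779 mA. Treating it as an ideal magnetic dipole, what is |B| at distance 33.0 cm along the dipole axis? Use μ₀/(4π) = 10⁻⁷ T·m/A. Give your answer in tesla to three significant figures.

B ≈ 3.68×10⁻¹³ T

Magnetic moment m = IA = Iπa² = (7.79×10⁻⁴)·π·(0.00520)² = 6.618×10⁻⁸ A·m².
On axis B = (μ₀/4π)·2m/r³.
B = 2·(10⁻⁷)·(6.618×10⁻⁸) / (0.330)³ = 3.683×10⁻¹³ T.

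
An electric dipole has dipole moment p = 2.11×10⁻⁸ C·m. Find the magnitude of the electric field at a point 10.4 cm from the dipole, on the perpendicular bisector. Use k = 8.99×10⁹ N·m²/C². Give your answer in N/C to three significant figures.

On the perpendicular bisector E = kp/r³ (half the axial value at the same distance).
E = (8.99×10⁹)(2.11×10⁻⁸) / (0.104)³ = 1.686×10⁵ N/C.

E ≈ 1.69×10⁵ N/C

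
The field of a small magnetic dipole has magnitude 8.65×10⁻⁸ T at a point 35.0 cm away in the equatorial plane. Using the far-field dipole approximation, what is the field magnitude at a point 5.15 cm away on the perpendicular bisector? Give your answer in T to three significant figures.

Dipole fields scale as 1/r³ in the far field; the geometry is the same at both points.
B₂ = B₁ · (r₁/r₂)³ = 8.65×10⁻⁸ · (35.0/5.15)³.
(r₁/r₂)³ = (6.796)³ = 313.9.
B₂ ≈ 2.715×10⁻⁵ T.

B ≈ 2.72×10⁻⁵ T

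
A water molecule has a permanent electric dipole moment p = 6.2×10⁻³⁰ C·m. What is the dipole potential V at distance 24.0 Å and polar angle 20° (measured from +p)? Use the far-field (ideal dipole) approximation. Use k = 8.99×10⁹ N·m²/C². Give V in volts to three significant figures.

The dipole potential is V = kp cosθ / r².
V = (8.99×10⁹)(6.20×10⁻³⁰)·cos20° / (2.40×10⁻⁹)² = 0.009093 V.

V ≈ 0.00909 V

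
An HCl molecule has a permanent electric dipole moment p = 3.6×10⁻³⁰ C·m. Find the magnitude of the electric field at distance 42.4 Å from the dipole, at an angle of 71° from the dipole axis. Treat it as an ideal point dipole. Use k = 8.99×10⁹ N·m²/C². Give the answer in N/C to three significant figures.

E ≈ 4.87×10⁵ N/C

At angle θ the dipole field magnitude is E = (kp/r³)·√(1 + 3cos²θ).
kp/r³ = (8.99×10⁹)(3.60×10⁻³⁰) / (4.24×10⁻⁹)³ = 4.246×10⁵ N/C.
√(1 + 3cos²71°) = √(1 + 3·0.1060) = √1.3180 ≈ 1.1480.
E ≈ 4.246×10⁵ × 1.148 = 4.874×10⁵ N/C.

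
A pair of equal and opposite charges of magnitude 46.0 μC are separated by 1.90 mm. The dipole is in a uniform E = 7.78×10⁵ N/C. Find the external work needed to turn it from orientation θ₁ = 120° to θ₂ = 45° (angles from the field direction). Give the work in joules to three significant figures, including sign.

W ≈ -0.0821 J

Dipole moment p = qd = (4.60×10⁻⁵ C)(0.00190 m) = 8.74×10⁻⁸ C·m.
W_ext = ΔU = U(θ₂) − U(θ₁) = −pE cosθ₂ − (−pE cosθ₁) = pE(cosθ₁ − cosθ₂).
W = (8.74×10⁻⁸)(7.78×10⁵)·(cos120° − cos45°) = (0.06800)·(-1.2071) = -0.08208 J.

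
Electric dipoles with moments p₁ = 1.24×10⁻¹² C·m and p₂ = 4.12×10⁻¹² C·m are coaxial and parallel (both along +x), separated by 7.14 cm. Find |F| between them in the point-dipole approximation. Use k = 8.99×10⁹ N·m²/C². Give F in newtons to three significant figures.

F ≈ 1.06×10⁻⁸ N

On-axis field of dipole 1 at distance r: E = 2kp₁/r³. Force on dipole 2 is F = p₂·dE/dr (gradient along axis).
dE/dr = −6kp₁/r⁴, so |F| = 6kp₁p₂/r⁴ (attractive for aligned moments).
F = 6(8.99×10⁹)(1.24×10⁻¹²)(4.12×10⁻¹²)/(0.0714)⁴ = 1.060×10⁻⁸ N.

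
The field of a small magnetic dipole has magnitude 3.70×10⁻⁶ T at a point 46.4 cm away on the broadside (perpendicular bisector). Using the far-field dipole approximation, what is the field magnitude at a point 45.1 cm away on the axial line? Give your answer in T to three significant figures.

Dipole fields scale as 1/r³ in the far field.
The axial field is twice the equatorial field at the same r, so the geometry factor is 2/1.
B₂ = B₁ · (2/1) · (r₁/r₂)³ = 3.70×10⁻⁶ · 2 · (46.4/45.1)³.
(r₁/r₂)³ = (1.029)³ = 1.089.
B₂ ≈ 8.059×10⁻⁶ T.

B ≈ 8.06×10⁻⁶ T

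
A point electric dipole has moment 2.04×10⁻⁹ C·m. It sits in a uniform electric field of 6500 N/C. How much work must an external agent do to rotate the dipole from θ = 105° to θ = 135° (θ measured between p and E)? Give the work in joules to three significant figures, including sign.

W_ext = ΔU = U(θ₂) − U(θ₁) = −pE cosθ₂ − (−pE cosθ₁) = pE(cosθ₁ − cosθ₂).
W = (2.04×10⁻⁹)(6500)·(cos105° − cos135°) = (1.326×10⁻⁵)·(+0.4483) = 5.944×10⁻⁶ J.

W ≈ 5.94×10⁻⁶ J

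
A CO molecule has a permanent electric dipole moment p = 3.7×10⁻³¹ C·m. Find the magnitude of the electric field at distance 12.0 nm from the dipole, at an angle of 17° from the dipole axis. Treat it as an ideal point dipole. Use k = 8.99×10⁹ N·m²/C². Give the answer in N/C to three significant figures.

At angle θ the dipole field magnitude is E = (kp/r³)·√(1 + 3cos²θ).
kp/r³ = (8.99×10⁹)(3.70×10⁻³¹) / (1.20×10⁻⁸)³ = 1925 N/C.
√(1 + 3cos²17°) = √(1 + 3·0.9145) = √3.7436 ≈ 1.9348.
E ≈ 1925 × 1.935 = 3724 N/C.

E ≈ 3720 N/C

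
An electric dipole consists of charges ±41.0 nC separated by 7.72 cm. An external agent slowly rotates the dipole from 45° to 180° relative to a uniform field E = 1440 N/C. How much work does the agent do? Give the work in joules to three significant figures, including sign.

Dipole moment p = qd = (4.10×10⁻⁸ C)(0.0772 m) = 3.165×10⁻⁹ C·m.
W_ext = ΔU = U(θ₂) − U(θ₁) = −pE cosθ₂ − (−pE cosθ₁) = pE(cosθ₁ − cosθ₂).
W = (3.165×10⁻⁹)(1440)·(cos45° − cos180°) = (4.558×10⁻⁶)·(+1.7071) = 7.780×10⁻⁶ J.

W ≈ 7.78×10⁻⁶ J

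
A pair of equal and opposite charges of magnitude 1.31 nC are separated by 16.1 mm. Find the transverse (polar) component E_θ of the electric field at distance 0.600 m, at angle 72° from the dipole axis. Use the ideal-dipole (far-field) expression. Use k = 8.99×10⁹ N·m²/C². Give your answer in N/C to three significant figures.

E_θ ≈ 0.835 N/C

Dipole moment p = qd = (1.31×10⁻⁹ C)(0.0161 m) = 2.109×10⁻¹¹ C·m.
For a dipole, E_θ = (kp sinθ)/r³.
kp/r³ = (8.99×10⁹)(2.109×10⁻¹¹)/(0.600)³ = 0.8778 N/C.
E_θ = 0.8778·sin72° = 0.8348 N/C.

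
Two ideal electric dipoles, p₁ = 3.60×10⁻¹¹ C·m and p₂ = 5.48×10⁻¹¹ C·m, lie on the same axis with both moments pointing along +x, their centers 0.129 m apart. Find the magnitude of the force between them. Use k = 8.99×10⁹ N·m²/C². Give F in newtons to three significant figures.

F ≈ 3.84×10⁻⁷ N

On-axis field of dipole 1 at distance r: E = 2kp₁/r³. Force on dipole 2 is F = p₂·dE/dr (gradient along axis).
dE/dr = −6kp₁/r⁴, so |F| = 6kp₁p₂/r⁴ (attractive for aligned moments).
F = 6(8.99×10⁹)(3.60×10⁻¹¹)(5.48×10⁻¹¹)/(0.129)⁴ = 3.843×10⁻⁷ N.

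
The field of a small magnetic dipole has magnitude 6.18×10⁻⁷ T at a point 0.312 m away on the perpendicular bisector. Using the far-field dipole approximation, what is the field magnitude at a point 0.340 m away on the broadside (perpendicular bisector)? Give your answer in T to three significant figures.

B ≈ 4.78×10⁻⁷ T

Dipole fields scale as 1/r³ in the far field; the geometry is the same at both points.
B₂ = B₁ · (r₁/r₂)³ = 6.18×10⁻⁷ · (0.312/0.340)³.
(r₁/r₂)³ = (0.9176)³ = 0.7727.
B₂ ≈ 4.775×10⁻⁷ T.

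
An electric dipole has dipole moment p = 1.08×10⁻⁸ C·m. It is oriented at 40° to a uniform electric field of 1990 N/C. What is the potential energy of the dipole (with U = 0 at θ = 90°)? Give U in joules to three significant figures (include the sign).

U ≈ -1.65×10⁻⁵ J

U = −p·E = −pE cosθ.
U = −(1.08×10⁻⁸)(1990)·cos40° = -1.646×10⁻⁵ J.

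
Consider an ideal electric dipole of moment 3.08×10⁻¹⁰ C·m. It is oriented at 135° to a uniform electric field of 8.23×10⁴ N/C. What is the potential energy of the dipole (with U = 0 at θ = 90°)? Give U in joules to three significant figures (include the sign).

U = −p·E = −pE cosθ.
U = −(3.08×10⁻¹⁰)(8.23×10⁴)·cos135° = 1.792×10⁻⁵ J.

U ≈ 1.79×10⁻⁵ J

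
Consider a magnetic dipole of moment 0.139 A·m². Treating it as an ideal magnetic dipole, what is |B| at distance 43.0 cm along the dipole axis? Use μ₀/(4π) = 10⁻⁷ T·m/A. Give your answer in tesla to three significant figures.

On axis B = (μ₀/4π)·2m/r³.
B = 2·(10⁻⁷)·(0.139) / (0.430)³ = 3.497×10⁻⁷ T.

B ≈ 3.50×10⁻⁷ T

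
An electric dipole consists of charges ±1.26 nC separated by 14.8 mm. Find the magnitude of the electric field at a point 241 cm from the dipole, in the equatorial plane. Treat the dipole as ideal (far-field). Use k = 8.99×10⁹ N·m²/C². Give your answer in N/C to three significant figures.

E ≈ 0.0120 N/C

Dipole moment p = qd = (1.26×10⁻⁹ C)(0.0148 m) = 1.865×10⁻¹¹ C·m.
In the equatorial plane E = kp/r³.
E = (8.99×10⁹)(1.865×10⁻¹¹) / (2.41)³ = 0.01198 N/C.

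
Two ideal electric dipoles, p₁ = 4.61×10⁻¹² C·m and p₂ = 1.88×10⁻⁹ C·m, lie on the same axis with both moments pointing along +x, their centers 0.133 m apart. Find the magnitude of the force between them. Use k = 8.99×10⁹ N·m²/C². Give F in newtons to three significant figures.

On-axis field of dipole 1 at distance r: E = 2kp₁/r³. Force on dipole 2 is F = p₂·dE/dr (gradient along axis).
dE/dr = −6kp₁/r⁴, so |F| = 6kp₁p₂/r⁴ (attractive for aligned moments).
F = 6(8.99×10⁹)(4.61×10⁻¹²)(1.88×10⁻⁹)/(0.133)⁴ = 1.494×10⁻⁶ N.

F ≈ 1.49×10⁻⁶ N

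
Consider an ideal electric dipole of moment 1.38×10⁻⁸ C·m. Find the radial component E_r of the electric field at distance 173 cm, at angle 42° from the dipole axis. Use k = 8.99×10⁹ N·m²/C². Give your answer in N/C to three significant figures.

E_r ≈ 35.6 N/C

For a dipole, E_r = (2kp cosθ)/r³.
kp/r³ = (8.99×10⁹)(1.38×10⁻⁸)/(1.73)³ = 23.96 N/C.
E_r = 2·23.96·cos42° = 35.61 N/C.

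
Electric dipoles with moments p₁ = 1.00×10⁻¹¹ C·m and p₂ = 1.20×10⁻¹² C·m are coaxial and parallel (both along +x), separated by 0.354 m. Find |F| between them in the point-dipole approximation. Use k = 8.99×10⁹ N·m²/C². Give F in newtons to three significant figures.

On-axis field of dipole 1 at distance r: E = 2kp₁/r³. Force on dipole 2 is F = p₂·dE/dr (gradient along axis).
dE/dr = −6kp₁/r⁴, so |F| = 6kp₁p₂/r⁴ (attractive for aligned moments).
F = 6(8.99×10⁹)(1.00×10⁻¹¹)(1.20×10⁻¹²)/(0.354)⁴ = 4.122×10⁻¹¹ N.

F ≈ 4.12×10⁻¹¹ N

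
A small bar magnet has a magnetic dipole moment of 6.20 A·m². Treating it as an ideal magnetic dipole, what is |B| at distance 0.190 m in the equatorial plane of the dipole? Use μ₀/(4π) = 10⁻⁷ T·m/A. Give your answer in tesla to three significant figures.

B ≈ 9.04×10⁻⁵ T

In the equatorial plane B = (μ₀/4π)·m/r³ (half the axial value).
B = (10⁻⁷)·(6.20) / (0.190)³ = 9.039×10⁻⁵ T.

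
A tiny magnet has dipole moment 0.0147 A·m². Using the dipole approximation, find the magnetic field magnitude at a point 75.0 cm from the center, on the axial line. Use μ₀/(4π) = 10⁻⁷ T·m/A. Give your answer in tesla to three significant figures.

On axis B = (μ₀/4π)·2m/r³.
B = 2·(10⁻⁷)·(0.0147) / (0.750)³ = 6.969×10⁻⁹ T.

B ≈ 6.97×10⁻⁹ T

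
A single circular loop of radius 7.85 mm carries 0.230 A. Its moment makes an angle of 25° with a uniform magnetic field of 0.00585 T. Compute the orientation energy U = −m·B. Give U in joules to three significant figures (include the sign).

U ≈ -2.36×10⁻⁷ J

Magnetic moment m = IA = Iπa² = (0.230)·π·(0.00785)² = 4.453×10⁻⁵ A·m².
U = −m·B = −mB cosθ.
U = −(4.453×10⁻⁵)(0.00585)·cos25° = -2.361×10⁻⁷ J.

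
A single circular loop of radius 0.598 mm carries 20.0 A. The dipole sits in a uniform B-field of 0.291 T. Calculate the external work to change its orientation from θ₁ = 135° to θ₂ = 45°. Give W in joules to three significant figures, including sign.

W ≈ -9.25×10⁻⁶ J

Magnetic moment m = IA = Iπa² = (20.0)·π·(5.98×10⁻⁴)² = 2.247×10⁻⁵ A·m².
W_ext = ΔU = −mB cosθ₂ + mB cosθ₁ = mB(cosθ₁ − cosθ₂).
W = (2.247×10⁻⁵)(0.291)·(cos135° − cos45°) = (6.539×10⁻⁶)·(-1.4142) = -9.247×10⁻⁶ J.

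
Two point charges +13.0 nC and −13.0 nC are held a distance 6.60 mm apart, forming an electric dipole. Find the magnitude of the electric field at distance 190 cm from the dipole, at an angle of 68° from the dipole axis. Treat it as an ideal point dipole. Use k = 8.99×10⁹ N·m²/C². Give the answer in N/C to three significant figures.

E ≈ 0.134 N/C

Dipole moment p = qd = (1.30×10⁻⁸ C)(0.00660 m) = 8.58×10⁻¹¹ C·m.
At angle θ the dipole field magnitude is E = (kp/r³)·√(1 + 3cos²θ).
kp/r³ = (8.99×10⁹)(8.58×10⁻¹¹) / (1.90)³ = 0.1125 N/C.
√(1 + 3cos²68°) = √(1 + 3·0.1403) = √1.4210 ≈ 1.1921.
E ≈ 0.1125 × 1.192 = 0.1341 N/C.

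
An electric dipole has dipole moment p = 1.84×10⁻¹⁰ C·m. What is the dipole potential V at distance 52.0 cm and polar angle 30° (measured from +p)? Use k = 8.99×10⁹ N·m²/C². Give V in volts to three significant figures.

The dipole potential is V = kp cosθ / r².
V = (8.99×10⁹)(1.84×10⁻¹⁰)·cos30° / (0.520)² = 5.298 V.

V ≈ 5.30 V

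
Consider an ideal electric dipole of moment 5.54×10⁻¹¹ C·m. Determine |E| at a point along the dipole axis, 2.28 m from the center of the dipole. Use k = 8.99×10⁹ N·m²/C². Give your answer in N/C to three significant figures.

E ≈ 0.0840 N/C

On the dipole axis E = 2kp/r³.
E = 2·(8.99×10⁹)(5.54×10⁻¹¹) / (2.28)³ = 0.08404 N/C.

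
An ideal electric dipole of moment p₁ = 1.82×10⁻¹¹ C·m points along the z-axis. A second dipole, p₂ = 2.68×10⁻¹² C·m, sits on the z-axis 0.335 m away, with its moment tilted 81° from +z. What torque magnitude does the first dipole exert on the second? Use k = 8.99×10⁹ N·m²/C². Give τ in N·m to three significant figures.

τ ≈ 2.30×10⁻¹¹ N·m

The second dipole sits on the axis of the first, so the field there is axial: E₁ = 2kp₁/r³ along +z.
E₁ = 2(8.99×10⁹)(1.82×10⁻¹¹)/(0.335)³ = 8.704 N/C.
Torque on the second dipole: τ = p₂ E₁ sinθ.
τ = (2.68×10⁻¹²)(8.704)·sin81° = 2.304×10⁻¹¹ N·m.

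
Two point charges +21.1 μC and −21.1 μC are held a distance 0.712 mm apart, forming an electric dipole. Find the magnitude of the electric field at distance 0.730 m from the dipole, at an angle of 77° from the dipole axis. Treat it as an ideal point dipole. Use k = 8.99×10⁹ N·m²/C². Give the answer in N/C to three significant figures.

E ≈ 373 N/C

Dipole moment p = qd = (2.11×10⁻⁵ C)(7.12×10⁻⁴ m) = 1.502×10⁻⁸ C·m.
At angle θ the dipole field magnitude is E = (kp/r³)·√(1 + 3cos²θ).
kp/r³ = (8.99×10⁹)(1.502×10⁻⁸) / (0.730)³ = 347.1 N/C.
√(1 + 3cos²77°) = √(1 + 3·0.0506) = √1.1518 ≈ 1.0732.
E ≈ 347.1 × 1.073 = 372.5 N/C.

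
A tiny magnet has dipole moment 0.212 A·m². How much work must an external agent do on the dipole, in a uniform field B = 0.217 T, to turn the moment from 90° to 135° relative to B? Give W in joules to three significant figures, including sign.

W_ext = ΔU = −mB cosθ₂ + mB cosθ₁ = mB(cosθ₁ − cosθ₂).
W = (0.212)(0.217)·(cos90° − cos135°) = (0.04600)·(+0.7071) = 0.03253 J.

W ≈ 0.0325 J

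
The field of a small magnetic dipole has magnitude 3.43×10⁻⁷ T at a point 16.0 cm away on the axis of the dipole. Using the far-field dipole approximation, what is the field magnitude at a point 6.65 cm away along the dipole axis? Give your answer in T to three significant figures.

B ≈ 4.78×10⁻⁶ T

Dipole fields scale as 1/r³ in the far field; the geometry is the same at both points.
B₂ = B₁ · (r₁/r₂)³ = 3.43×10⁻⁷ · (16.0/6.65)³.
(r₁/r₂)³ = (2.406)³ = 13.93.
B₂ ≈ 4.777×10⁻⁶ T.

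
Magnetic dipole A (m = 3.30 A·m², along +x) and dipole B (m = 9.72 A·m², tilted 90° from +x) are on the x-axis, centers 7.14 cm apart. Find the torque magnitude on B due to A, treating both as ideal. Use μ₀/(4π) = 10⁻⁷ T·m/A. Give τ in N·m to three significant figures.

Dipole B is on the axis of dipole A, so B₁ there is axial: B₁ = (μ₀/4π)·2m₁/r³ along +x.
B₁ = 2(10⁻⁷)(3.30)/(0.0714)³ = 0.001813 T.
τ = m₂ B₁ sinθ.
τ = (9.72)(0.001813)·sin90° = 0.01762 N·m.

τ ≈ 0.0176 N·m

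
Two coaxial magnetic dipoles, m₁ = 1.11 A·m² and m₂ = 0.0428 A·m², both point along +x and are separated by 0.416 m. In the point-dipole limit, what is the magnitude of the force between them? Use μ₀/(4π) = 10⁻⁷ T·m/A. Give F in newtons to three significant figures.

F ≈ 9.52×10⁻⁷ N

On-axis B of dipole 1: B = (μ₀/4π)·2m₁/r³. Force on dipole 2: F = m₂·dB/dr.
dB/dr = −(μ₀/4π)·6m₁/r⁴, so |F| = (μ₀/4π)·6m₁m₂/r⁴.
F = 6(10⁻⁷)(1.11)(0.0428)/(0.416)⁴ = 9.518×10⁻⁷ N.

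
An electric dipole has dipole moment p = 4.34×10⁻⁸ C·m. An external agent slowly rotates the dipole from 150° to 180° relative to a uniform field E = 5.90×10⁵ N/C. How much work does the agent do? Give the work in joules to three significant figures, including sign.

W_ext = ΔU = U(θ₂) − U(θ₁) = −pE cosθ₂ − (−pE cosθ₁) = pE(cosθ₁ − cosθ₂).
W = (4.34×10⁻⁸)(5.90×10⁵)·(cos150° − cos180°) = (0.02561)·(+0.1340) = 0.003431 J.

W ≈ 0.00343 J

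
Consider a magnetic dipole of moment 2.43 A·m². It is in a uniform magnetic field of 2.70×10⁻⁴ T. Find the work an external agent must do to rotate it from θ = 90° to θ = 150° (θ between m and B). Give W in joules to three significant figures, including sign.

W_ext = ΔU = −mB cosθ₂ + mB cosθ₁ = mB(cosθ₁ − cosθ₂).
W = (2.43)(2.70×10⁻⁴)·(cos90° − cos150°) = (6.561×10⁻⁴)·(+0.8660) = 5.682×10⁻⁴ J.

W ≈ 5.68×10⁻⁴ J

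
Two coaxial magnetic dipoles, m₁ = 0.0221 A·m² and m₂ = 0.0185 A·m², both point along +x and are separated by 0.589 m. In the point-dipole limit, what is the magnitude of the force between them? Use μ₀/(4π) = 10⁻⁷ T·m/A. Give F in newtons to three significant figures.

On-axis B of dipole 1: B = (μ₀/4π)·2m₁/r³. Force on dipole 2: F = m₂·dB/dr.
dB/dr = −(μ₀/4π)·6m₁/r⁴, so |F| = (μ₀/4π)·6m₁m₂/r⁴.
F = 6(10⁻⁷)(0.0221)(0.0185)/(0.589)⁴ = 2.038×10⁻⁹ N.

F ≈ 2.04×10⁻⁹ N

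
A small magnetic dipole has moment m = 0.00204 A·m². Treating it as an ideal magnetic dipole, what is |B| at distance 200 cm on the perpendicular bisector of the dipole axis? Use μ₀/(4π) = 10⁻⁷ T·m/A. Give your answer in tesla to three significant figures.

B ≈ 2.55×10⁻¹¹ T

In the equatorial plane B = (μ₀/4π)·m/r³ (half the axial value).
B = (10⁻⁷)·(0.00204) / (2.00)³ = 2.550×10⁻¹¹ T.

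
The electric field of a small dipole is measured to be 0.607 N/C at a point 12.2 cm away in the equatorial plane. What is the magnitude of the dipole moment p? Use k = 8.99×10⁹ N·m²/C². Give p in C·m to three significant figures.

In the equatorial plane E = kp/r³, so p = Er³/(k).
p = (0.607)·(0.122)³ / (8.99×10⁹) = 1.226×10⁻¹³ C·m.

p ≈ 1.23×10⁻¹³ C·m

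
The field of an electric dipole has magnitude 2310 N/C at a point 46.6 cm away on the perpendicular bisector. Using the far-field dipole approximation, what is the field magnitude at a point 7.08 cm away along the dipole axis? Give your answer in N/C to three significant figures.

Dipole fields scale as 1/r³ in the far field.
The axial field is twice the equatorial field at the same r, so the geometry factor is 2/1.
E₂ = E₁ · (2/1) · (r₁/r₂)³ = 2310 · 2 · (46.6/7.08)³.
(r₁/r₂)³ = (6.582)³ = 285.1.
E₂ ≈ 1.317×10⁶ N/C.

E ≈ 1.32×10⁶ N/C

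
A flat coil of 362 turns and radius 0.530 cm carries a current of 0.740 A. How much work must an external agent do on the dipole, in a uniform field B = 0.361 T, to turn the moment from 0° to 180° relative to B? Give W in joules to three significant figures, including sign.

W ≈ 0.0171 J

m = NIA = NIπa² = 362·(0.740)·π·(0.00530)² = 0.02364 A·m².
W_ext = ΔU = −mB cosθ₂ + mB cosθ₁ = mB(cosθ₁ − cosθ₂).
W = (0.02364)(0.361)·(cos0° − cos180°) = (0.008534)·(+2.0000) = 0.01707 J.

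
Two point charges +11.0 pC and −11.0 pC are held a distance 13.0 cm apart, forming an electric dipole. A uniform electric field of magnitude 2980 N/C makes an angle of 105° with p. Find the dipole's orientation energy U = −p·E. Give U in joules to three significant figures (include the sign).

U ≈ 1.10×10⁻⁹ J

Dipole moment p = qd = (1.10×10⁻¹¹ C)(0.130 m) = 1.43×10⁻¹² C·m.
U = −p·E = −pE cosθ.
U = −(1.43×10⁻¹²)(2980)·cos105° = 1.103×10⁻⁹ J.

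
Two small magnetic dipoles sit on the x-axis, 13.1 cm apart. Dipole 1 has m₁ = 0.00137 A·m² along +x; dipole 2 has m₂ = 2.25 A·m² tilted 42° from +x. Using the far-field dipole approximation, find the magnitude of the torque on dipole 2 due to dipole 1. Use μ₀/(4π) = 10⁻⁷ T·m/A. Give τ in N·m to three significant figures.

τ ≈ 1.83×10⁻⁷ N·m

Dipole B is on the axis of dipole A, so B₁ there is axial: B₁ = (μ₀/4π)·2m₁/r³ along +x.
B₁ = 2(10⁻⁷)(0.00137)/(0.131)³ = 1.219×10⁻⁷ T.
τ = m₂ B₁ sinθ.
τ = (2.25)(1.219×10⁻⁷)·sin42° = 1.835×10⁻⁷ N·m.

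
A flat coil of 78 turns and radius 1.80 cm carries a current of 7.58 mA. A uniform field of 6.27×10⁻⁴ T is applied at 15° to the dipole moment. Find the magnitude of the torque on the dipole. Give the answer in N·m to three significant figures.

τ ≈ 9.77×10⁻⁸ N·m

m = NIA = NIπa² = 78·(0.00758)·π·(0.0180)² = 6.018×10⁻⁴ A·m².
Torque on a magnetic dipole: τ = mB sinθ.
τ = (6.018×10⁻⁴)(6.27×10⁻⁴)·sin15° = 9.766×10⁻⁸ N·m.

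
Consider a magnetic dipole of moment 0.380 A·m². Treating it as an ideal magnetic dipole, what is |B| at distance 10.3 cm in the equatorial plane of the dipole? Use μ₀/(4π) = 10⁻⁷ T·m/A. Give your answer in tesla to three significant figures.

In the equatorial plane B = (μ₀/4π)·m/r³ (half the axial value).
B = (10⁻⁷)·(0.380) / (0.103)³ = 3.478×10⁻⁵ T.

B ≈ 3.48×10⁻⁵ T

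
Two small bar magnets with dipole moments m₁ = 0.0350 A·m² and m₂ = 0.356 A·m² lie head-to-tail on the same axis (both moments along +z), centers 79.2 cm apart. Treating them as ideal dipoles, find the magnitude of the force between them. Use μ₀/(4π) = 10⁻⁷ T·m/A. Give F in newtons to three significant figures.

On-axis B of dipole 1: B = (μ₀/4π)·2m₁/r³. Force on dipole 2: F = m₂·dB/dr.
dB/dr = −(μ₀/4π)·6m₁/r⁴, so |F| = (μ₀/4π)·6m₁m₂/r⁴.
F = 6(10⁻⁷)(0.0350)(0.356)/(0.792)⁴ = 1.900×10⁻⁸ N.

F ≈ 1.90×10⁻⁸ N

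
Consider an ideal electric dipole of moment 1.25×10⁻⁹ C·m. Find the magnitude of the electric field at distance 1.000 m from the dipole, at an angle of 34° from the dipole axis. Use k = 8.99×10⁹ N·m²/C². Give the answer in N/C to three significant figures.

E ≈ 19.7 N/C

At angle θ the dipole field magnitude is E = (kp/r³)·√(1 + 3cos²θ).
kp/r³ = (8.99×10⁹)(1.25×10⁻⁹) / (1.00)³ = 11.24 N/C.
√(1 + 3cos²34°) = √(1 + 3·0.6873) = √3.0619 ≈ 1.7498.
E ≈ 11.24 × 1.750 = 19.66 N/C.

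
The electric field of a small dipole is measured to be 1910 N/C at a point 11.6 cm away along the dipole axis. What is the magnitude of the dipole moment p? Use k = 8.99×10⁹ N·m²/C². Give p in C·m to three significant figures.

On axis E = 2kp/r³, so p = Er³/(2k).
p = (1910)·(0.116)³ / (2·8.99×10⁹) = 1.658×10⁻¹⁰ C·m.

p ≈ 1.66×10⁻¹⁰ C·m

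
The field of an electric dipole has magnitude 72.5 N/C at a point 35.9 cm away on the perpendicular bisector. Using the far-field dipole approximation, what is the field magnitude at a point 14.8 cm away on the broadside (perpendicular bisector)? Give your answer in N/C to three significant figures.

E ≈ 1030 N/C

Dipole fields scale as 1/r³ in the far field; the geometry is the same at both points.
E₂ = E₁ · (r₁/r₂)³ = 72.5 · (35.9/14.8)³.
(r₁/r₂)³ = (2.426)³ = 14.27.
E₂ ≈ 1035 N/C.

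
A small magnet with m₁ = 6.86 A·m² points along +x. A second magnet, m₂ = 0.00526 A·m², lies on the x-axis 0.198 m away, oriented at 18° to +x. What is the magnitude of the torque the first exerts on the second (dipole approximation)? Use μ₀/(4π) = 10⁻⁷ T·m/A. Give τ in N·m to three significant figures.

τ ≈ 2.87×10⁻⁷ N·m

Dipole B is on the axis of dipole A, so B₁ there is axial: B₁ = (μ₀/4π)·2m₁/r³ along +x.
B₁ = 2(10⁻⁷)(6.86)/(0.198)³ = 1.767×10⁻⁴ T.
τ = m₂ B₁ sinθ.
τ = (0.00526)(1.767×10⁻⁴)·sin18° = 2.873×10⁻⁷ N·m.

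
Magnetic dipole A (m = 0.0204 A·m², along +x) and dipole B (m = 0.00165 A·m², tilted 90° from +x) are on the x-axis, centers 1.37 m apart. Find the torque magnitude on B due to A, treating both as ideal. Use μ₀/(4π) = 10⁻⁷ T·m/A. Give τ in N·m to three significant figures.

Dipole B is on the axis of dipole A, so B₁ there is axial: B₁ = (μ₀/4π)·2m₁/r³ along +x.
B₁ = 2(10⁻⁷)(0.0204)/(1.37)³ = 1.587×10⁻⁹ T.
τ = m₂ B₁ sinθ.
τ = (0.00165)(1.587×10⁻⁹)·sin90° = 2.618×10⁻¹² N·m.

τ ≈ 2.62×10⁻¹² N·m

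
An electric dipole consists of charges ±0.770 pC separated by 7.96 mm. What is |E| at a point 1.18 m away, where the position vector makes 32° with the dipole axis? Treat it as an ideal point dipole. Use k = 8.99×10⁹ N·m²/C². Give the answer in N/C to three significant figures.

E ≈ 5.96×10⁻⁵ N/C

Dipole moment p = qd = (7.70×10⁻¹³ C)(0.00796 m) = 6.129×10⁻¹⁵ C·m.
At angle θ the dipole field magnitude is E = (kp/r³)·√(1 + 3cos²θ).
kp/r³ = (8.99×10⁹)(6.129×10⁻¹⁵) / (1.18)³ = 3.354×10⁻⁵ N/C.
√(1 + 3cos²32°) = √(1 + 3·0.7192) = √3.1576 ≈ 1.7770.
E ≈ 3.354×10⁻⁵ × 1.777 = 5.959×10⁻⁵ N/C.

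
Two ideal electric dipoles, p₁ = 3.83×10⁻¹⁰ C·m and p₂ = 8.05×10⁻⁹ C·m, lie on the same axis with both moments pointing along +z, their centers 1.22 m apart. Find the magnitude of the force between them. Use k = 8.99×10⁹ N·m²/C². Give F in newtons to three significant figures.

F ≈ 7.51×10⁻⁸ N

On-axis field of dipole 1 at distance r: E = 2kp₁/r³. Force on dipole 2 is F = p₂·dE/dr (gradient along axis).
dE/dr = −6kp₁/r⁴, so |F| = 6kp₁p₂/r⁴ (attractive for aligned moments).
F = 6(8.99×10⁹)(3.83×10⁻¹⁰)(8.05×10⁻⁹)/(1.22)⁴ = 7.507×10⁻⁸ N.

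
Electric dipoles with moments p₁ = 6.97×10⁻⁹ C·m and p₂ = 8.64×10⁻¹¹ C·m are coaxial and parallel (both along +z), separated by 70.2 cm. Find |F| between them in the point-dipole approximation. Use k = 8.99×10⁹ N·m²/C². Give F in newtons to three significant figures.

F ≈ 1.34×10⁻⁷ N

On-axis field of dipole 1 at distance r: E = 2kp₁/r³. Force on dipole 2 is F = p₂·dE/dr (gradient along axis).
dE/dr = −6kp₁/r⁴, so |F| = 6kp₁p₂/r⁴ (attractive for aligned moments).
F = 6(8.99×10⁹)(6.97×10⁻⁹)(8.64×10⁻¹¹)/(0.702)⁴ = 1.338×10⁻⁷ N.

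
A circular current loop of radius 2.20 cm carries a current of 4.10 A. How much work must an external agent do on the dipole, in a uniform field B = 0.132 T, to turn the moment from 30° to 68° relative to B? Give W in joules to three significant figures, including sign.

Magnetic moment m = IA = Iπa² = (4.10)·π·(0.0220)² = 0.006234 A·m².
W_ext = ΔU = −mB cosθ₂ + mB cosθ₁ = mB(cosθ₁ − cosθ₂).
W = (0.006234)(0.132)·(cos30° − cos68°) = (8.229×10⁻⁴)·(+0.4914) = 4.044×10⁻⁴ J.

W ≈ 4.04×10⁻⁴ J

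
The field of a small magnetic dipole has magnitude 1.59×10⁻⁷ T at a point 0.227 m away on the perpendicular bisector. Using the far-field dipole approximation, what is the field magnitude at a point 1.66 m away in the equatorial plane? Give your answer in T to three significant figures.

B ≈ 4.07×10⁻¹⁰ T

Dipole fields scale as 1/r³ in the far field; the geometry is the same at both points.
B₂ = B₁ · (r₁/r₂)³ = 1.59×10⁻⁷ · (0.227/1.66)³.
(r₁/r₂)³ = (0.1367)³ = 0.002557.
B₂ ≈ 4.066×10⁻¹⁰ T.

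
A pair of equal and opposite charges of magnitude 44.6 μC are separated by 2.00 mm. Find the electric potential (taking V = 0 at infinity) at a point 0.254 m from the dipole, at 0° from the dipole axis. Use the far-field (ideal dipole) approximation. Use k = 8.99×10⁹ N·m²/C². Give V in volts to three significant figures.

Dipole moment p = qd = (4.46×10⁻⁵ C)(0.00200 m) = 8.92×10⁻⁸ C·m.
The dipole potential is V = kp cosθ / r².
V = (8.99×10⁹)(8.92×10⁻⁸)·cos0° / (0.254)² = 1.243×10⁴ V.

V ≈ 1.24×10⁴ V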